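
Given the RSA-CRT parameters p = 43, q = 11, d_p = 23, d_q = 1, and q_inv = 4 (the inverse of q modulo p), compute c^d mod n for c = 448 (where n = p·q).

63

m₁ = c^(d_p) mod p: c ≡ 18 (mod 43), and 18^23 mod 43 = 20.
m₂ = c^(d_q) mod q: c ≡ 8 (mod 11), and 8^1 mod 11 = 8.
h = q_inv·(m₁ − m₂) mod p = 4·(20 − 8) mod 43 = 5.
m = m₂ + h·q = 8 + 5·11 = 63.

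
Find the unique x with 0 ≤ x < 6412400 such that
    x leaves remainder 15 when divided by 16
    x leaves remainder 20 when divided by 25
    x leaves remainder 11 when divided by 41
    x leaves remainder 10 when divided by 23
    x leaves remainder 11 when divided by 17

538095

The moduli are pairwise coprime; N = 16·25·41·23·17 = 6412400.
N/16 = 400775; 400775 ≡ 7 (mod 16); 7·7 ≡ 1, so inverse 7.
N/25 = 256496; 256496 ≡ 21 (mod 25); 21·6 ≡ 1, so inverse 6.
N/41 = 156400; 156400 ≡ 26 (mod 41); 26·30 ≡ 1, so inverse 30.
N/23 = 278800; 278800 ≡ 17 (mod 23); 17·19 ≡ 1, so inverse 19.
N/17 = 377200; 377200 ≡ 4 (mod 17); 4·13 ≡ 1, so inverse 13.
x ≡ 15·400775·7 + 20·256496·6 + 11·156400·30 + 10·278800·19 + 11·377200·13 = 231384495.
231384495 mod 6412400 = 538095.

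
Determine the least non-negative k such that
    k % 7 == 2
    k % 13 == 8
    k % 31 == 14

From k ≡ 2 (mod 7) write k = 2 + 7t. Substituting into k ≡ 8 (mod 13) gives 7t ≡ 6 (mod 13), and since 7⁻¹ ≡ 2 (mod 13), t ≡ 12. Hence k ≡ 2 + 7·12 = 86 (mod 91).
From k ≡ 86 (mod 91) write k = 86 + 91t. Substituting into k ≡ 14 (mod 31) gives 91t ≡ 21 (mod 31), and since 29⁻¹ ≡ 15 (mod 31), t ≡ 5. Hence k ≡ 86 + 91·5 = 541 (mod 2821).

541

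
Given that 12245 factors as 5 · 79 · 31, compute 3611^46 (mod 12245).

3736

Mod 5: 3611 ≡ 1; by Fermat, exponent reduces to 46 mod 4 = 2; 1^2 ≡ 1 (mod 5).
Mod 79: 3611 ≡ 56; 56^46 ≡ 23 (mod 79).
Mod 31: 3611 ≡ 15; by Fermat, exponent reduces to 46 mod 30 = 16; 15^16 ≡ 16 (mod 31).
Combine by CRT: x ≡ 1 (mod 5), x ≡ 23 (mod 79), x ≡ 16 (mod 31) ⇒ x ≡ 3736 (mod 12245).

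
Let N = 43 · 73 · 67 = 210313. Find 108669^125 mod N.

37609

Mod 43: 108669 ≡ 8; by Fermat, exponent reduces to 125 mod 42 = 41; 8^41 ≡ 27 (mod 43).
Mod 73: 108669 ≡ 45; by Fermat, exponent reduces to 125 mod 72 = 53; 45^53 ≡ 14 (mod 73).
Mod 67: 108669 ≡ 62; by Fermat, exponent reduces to 125 mod 66 = 59; 62^59 ≡ 22 (mod 67).
Combine by CRT: x ≡ 27 (mod 43), x ≡ 14 (mod 73), x ≡ 22 (mod 67) ⇒ x ≡ 37609 (mod 210313).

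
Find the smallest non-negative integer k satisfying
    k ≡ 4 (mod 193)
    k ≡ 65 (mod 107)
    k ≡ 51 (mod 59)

The moduli are pairwise coprime; N = 193·107·59 = 1218409.
N/193 = 6313; 6313 ≡ 137 (mod 193); 137·31 ≡ 1, so inverse 31.
N/107 = 11387; 11387 ≡ 45 (mod 107); 45·88 ≡ 1, so inverse 88.
N/59 = 20651; 20651 ≡ 1 (mod 59), inverse 1.
k ≡ 4·6313·31 + 65·11387·88 + 51·20651·1 = 66969653.
66969653 mod 1218409 = 1175567.

1175567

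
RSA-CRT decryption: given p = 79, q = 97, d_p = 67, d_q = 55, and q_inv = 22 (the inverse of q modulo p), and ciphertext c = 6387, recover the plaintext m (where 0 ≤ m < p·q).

m₁ = c^(d_p) mod p: c ≡ 67 (mod 79), and 67^67 mod 79 = 65.
m₂ = c^(d_q) mod q: c ≡ 82 (mod 97), and 82^55 mod 97 = 83.
h = q_inv·(m₁ − m₂) mod p = 22·(65 − 83) mod 79 = 78.
m = m₂ + h·q = 83 + 78·97 = 7649.

7649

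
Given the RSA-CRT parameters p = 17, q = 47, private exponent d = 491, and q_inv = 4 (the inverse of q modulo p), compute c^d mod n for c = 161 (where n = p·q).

d_p = d mod (p−1) = 491 mod 16 = 11; d_q = d mod (q−1) = 31.
m₁ = c^(d_p) mod p: c ≡ 8 (mod 17), and 8^11 mod 17 = 2.
m₂ = c^(d_q) mod q: c ≡ 20 (mod 47), and 20^31 mod 47 = 44.
h = q_inv·(m₁ − m₂) mod p = 4·(2 − 44) mod 17 = 2.
m = m₂ + h·q = 44 + 2·47 = 138.

138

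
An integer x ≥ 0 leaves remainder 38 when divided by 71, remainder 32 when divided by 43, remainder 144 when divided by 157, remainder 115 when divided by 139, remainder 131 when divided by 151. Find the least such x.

1887673630

From x ≡ 38 (mod 71) write x = 38 + 71t. Substituting into x ≡ 32 (mod 43) gives 71t ≡ 37 (mod 43), and since 28⁻¹ ≡ 20 (mod 43), t ≡ 9. Hence x ≡ 38 + 71·9 = 677 (mod 3053).
From x ≡ 677 (mod 3053) write x = 677 + 3053t. Substituting into x ≡ 144 (mod 157) gives 3053t ≡ 95 (mod 157), and since 70⁻¹ ≡ 83 (mod 157), t ≡ 35. Hence x ≡ 677 + 3053·35 = 107532 (mod 479321).
From x ≡ 107532 (mod 479321) write x = 107532 + 479321t. Substituting into x ≡ 115 (mod 139) gives 479321t ≡ 30 (mod 139), and since 49⁻¹ ≡ 122 (mod 139), t ≡ 46. Hence x ≡ 107532 + 479321·46 = 22156298 (mod 66625619).
From x ≡ 22156298 (mod 66625619) write x = 22156298 + 66625619t. Substituting into x ≡ 131 (mod 151) gives 66625619t ≡ 63 (mod 151), and since 40⁻¹ ≡ 34 (mod 151), t ≡ 28. Hence x ≡ 22156298 + 66625619·28 = 1887673630 (mod 10060468469).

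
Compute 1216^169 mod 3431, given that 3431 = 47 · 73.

Mod 47: 1216 ≡ 41; by Fermat, exponent reduces to 169 mod 46 = 31; 41^31 ≡ 23 (mod 47).
Mod 73: 1216 ≡ 48; by Fermat, exponent reduces to 169 mod 72 = 25; 48^25 ≡ 6 (mod 73).
Combine by CRT: x ≡ 23 (mod 47), x ≡ 6 (mod 73) ⇒ x ≡ 2561 (mod 3431).

2561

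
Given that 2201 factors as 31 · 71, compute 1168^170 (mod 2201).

1947

Mod 31: 1168 ≡ 21; by Fermat, exponent reduces to 170 mod 30 = 20; 21^20 ≡ 25 (mod 31).
Mod 71: 1168 ≡ 32; by Fermat, exponent reduces to 170 mod 70 = 30; 32^30 ≡ 30 (mod 71).
Combine by CRT: x ≡ 25 (mod 31), x ≡ 30 (mod 71) ⇒ x ≡ 1947 (mod 2201).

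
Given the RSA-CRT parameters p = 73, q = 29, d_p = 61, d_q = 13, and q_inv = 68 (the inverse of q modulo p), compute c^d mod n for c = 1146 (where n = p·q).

m₁ = c^(d_p) mod p: c ≡ 51 (mod 73), and 51^61 mod 73 = 22.
m₂ = c^(d_q) mod q: c ≡ 15 (mod 29), and 15^13 mod 29 = 27.
h = q_inv·(m₁ − m₂) mod p = 68·(22 − 27) mod 73 = 25.
m = m₂ + h·q = 27 + 25·29 = 752.

752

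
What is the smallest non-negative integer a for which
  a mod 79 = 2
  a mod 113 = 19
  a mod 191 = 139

531119

Combine the congruences pairwise.
From a ≡ 2 (mod 79) write a = 2 + 79t. Substituting into a ≡ 19 (mod 113) gives 79t ≡ 17 (mod 113), and since 79⁻¹ ≡ 103 (mod 113), t ≡ 56. Hence a ≡ 2 + 79·56 = 4426 (mod 8927).
From a ≡ 4426 (mod 8927) write a = 4426 + 8927t. Substituting into a ≡ 139 (mod 191) gives 8927t ≡ 106 (mod 191), and since 141⁻¹ ≡ 42 (mod 191), t ≡ 59. Hence a ≡ 4426 + 8927·59 = 531119 (mod 1705057).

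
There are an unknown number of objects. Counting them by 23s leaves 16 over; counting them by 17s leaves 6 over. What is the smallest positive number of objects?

From N ≡ 16 (mod 23) write N = 16 + 23t. Substituting into N ≡ 6 (mod 17) gives 23t ≡ 7 (mod 17), and since 6⁻¹ ≡ 3 (mod 17), t ≡ 4. Hence N ≡ 16 + 23·4 = 108 (mod 391).

108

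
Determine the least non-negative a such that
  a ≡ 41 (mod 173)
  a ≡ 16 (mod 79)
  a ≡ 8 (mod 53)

432541

The moduli are pairwise coprime; N = 173·79·53 = 724351.
N/173 = 4187; 4187 ≡ 35 (mod 173); 35·89 ≡ 1, so inverse 89.
N/79 = 9169; 9169 ≡ 5 (mod 79); 5·16 ≡ 1, so inverse 16.
N/53 = 13667; 13667 ≡ 46 (mod 53); 46·15 ≡ 1, so inverse 15.
a ≡ 41·4187·89 + 16·9169·16 + 8·13667·15 = 19265667.
19265667 mod 724351 = 432541.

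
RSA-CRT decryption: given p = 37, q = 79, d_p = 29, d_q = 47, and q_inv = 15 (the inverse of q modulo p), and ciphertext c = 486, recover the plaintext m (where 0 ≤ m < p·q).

m₁ = c^(d_p) mod p: c ≡ 5 (mod 37), and 5^29 mod 37 = 35.
m₂ = c^(d_q) mod q: c ≡ 12 (mod 79), and 12^47 mod 79 = 57.
h = q_inv·(m₁ − m₂) mod p = 15·(35 − 57) mod 37 = 3.
m = m₂ + h·q = 57 + 3·79 = 294.

294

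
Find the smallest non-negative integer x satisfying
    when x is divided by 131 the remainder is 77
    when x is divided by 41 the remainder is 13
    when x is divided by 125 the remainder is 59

294434

The moduli are pairwise coprime; N = 131·41·125 = 671375.
N/131 = 5125; 5125 ≡ 16 (mod 131); 16·41 ≡ 1, so inverse 41.
N/41 = 16375; 16375 ≡ 16 (mod 41); 16·18 ≡ 1, so inverse 18.
N/125 = 5371; 5371 ≡ 121 (mod 125); 121·31 ≡ 1, so inverse 31.
x ≡ 77·5125·41 + 13·16375·18 + 59·5371·31 = 29834934.
29834934 mod 671375 = 294434.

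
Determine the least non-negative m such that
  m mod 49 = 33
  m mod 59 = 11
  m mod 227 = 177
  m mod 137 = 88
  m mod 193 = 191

Combine the congruences pairwise.
From m ≡ 33 (mod 49) write m = 33 + 49t. Substituting into m ≡ 11 (mod 59) gives 49t ≡ 37 (mod 59), and since 49⁻¹ ≡ 53 (mod 59), t ≡ 14. Hence m ≡ 33 + 49·14 = 719 (mod 2891).
From m ≡ 719 (mod 2891) write m = 719 + 2891t. Substituting into m ≡ 177 (mod 227) gives 2891t ≡ 139 (mod 227), and since 167⁻¹ ≡ 87 (mod 227), t ≡ 62. Hence m ≡ 719 + 2891·62 = 179961 (mod 656257).
From m ≡ 179961 (mod 656257) write m = 179961 + 656257t. Substituting into m ≡ 88 (mod 137) gives 656257t ≡ 8 (mod 137), and since 27⁻¹ ≡ 66 (mod 137), t ≡ 117. Hence m ≡ 179961 + 656257·117 = 76962030 (mod 89907209).
From m ≡ 76962030 (mod 89907209) write m = 76962030 + 89907209t. Substituting into m ≡ 191 (mod 193) gives 89907209t ≡ 192 (mod 193), and since 89⁻¹ ≡ 180 (mod 193), t ≡ 13. Hence m ≡ 76962030 + 89907209·13 = 1245755747 (mod 17352091337).

1245755747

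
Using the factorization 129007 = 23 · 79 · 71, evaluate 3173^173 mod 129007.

Mod 23: 3173 ≡ 22; by Fermat, exponent reduces to 173 mod 22 = 19; 22^19 ≡ 22 (mod 23).
Mod 79: 3173 ≡ 13; by Fermat, exponent reduces to 173 mod 78 = 17; 13^17 ≡ 19 (mod 79).
Mod 71: 3173 ≡ 49; by Fermat, exponent reduces to 173 mod 70 = 33; 49^33 ≡ 60 (mod 71).
Combine by CRT: x ≡ 22 (mod 23), x ≡ 19 (mod 79), x ≡ 60 (mod 71) ⇒ x ≡ 85260 (mod 129007).

85260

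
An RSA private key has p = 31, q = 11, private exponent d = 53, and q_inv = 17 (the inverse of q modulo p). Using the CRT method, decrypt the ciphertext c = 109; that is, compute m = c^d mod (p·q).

d_p = d mod (p−1) = 53 mod 30 = 23; d_q = d mod (q−1) = 3.
m₁ = c^(d_p) mod p: c ≡ 16 (mod 31), and 16^23 mod 31 = 4.
m₂ = c^(d_q) mod q: c ≡ 10 (mod 11), and 10^3 mod 11 = 10.
h = q_inv·(m₁ − m₂) mod p = 17·(4 − 10) mod 31 = 22.
m = m₂ + h·q = 10 + 22·11 = 252.

252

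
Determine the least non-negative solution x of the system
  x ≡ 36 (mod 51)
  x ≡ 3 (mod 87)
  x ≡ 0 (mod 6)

Combine the congruences pairwise.
gcd(51, 87) = 3 and 3 | (3 − 36), so the pair is consistent; merging gives x ≡ 699 (mod 1479), where 1479 = lcm(51, 87).
gcd(1479, 6) = 3 and 3 | (0 − 699), so the pair is consistent; merging gives x ≡ 2178 (mod 2958), where 2958 = lcm(1479, 6).
The solution is unique modulo lcm(51, 87, 6) = 2958.

2178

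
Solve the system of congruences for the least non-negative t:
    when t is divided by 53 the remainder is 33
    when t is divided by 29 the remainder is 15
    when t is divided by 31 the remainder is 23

The moduli are pairwise coprime; N = 53·29·31 = 47647.
N/53 = 899; 899 ≡ 51 (mod 53); 51·26 ≡ 1, so inverse 26.
N/29 = 1643; 1643 ≡ 19 (mod 29); 19·26 ≡ 1, so inverse 26.
N/31 = 1537; 1537 ≡ 18 (mod 31); 18·19 ≡ 1, so inverse 19.
t ≡ 33·899·26 + 15·1643·26 + 23·1537·19 = 2083781.
2083781 mod 47647 = 34960.

34960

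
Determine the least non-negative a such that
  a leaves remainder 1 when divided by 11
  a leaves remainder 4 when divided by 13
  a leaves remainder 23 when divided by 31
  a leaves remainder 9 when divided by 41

119032

The moduli are pairwise coprime; N = 11·13·31·41 = 181753.
N/11 = 16523; 16523 ≡ 1 (mod 11), inverse 1.
N/13 = 13981; 13981 ≡ 6 (mod 13); 6·11 ≡ 1, so inverse 11.
N/31 = 5863; 5863 ≡ 4 (mod 31); 4·8 ≡ 1, so inverse 8.
N/41 = 4433; 4433 ≡ 5 (mod 41); 5·33 ≡ 1, so inverse 33.
a ≡ 1·16523·1 + 4·13981·11 + 23·5863·8 + 9·4433·33 = 3027080.
3027080 mod 181753 = 119032.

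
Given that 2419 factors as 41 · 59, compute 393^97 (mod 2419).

Mod 41: 393 ≡ 24; by Fermat, exponent reduces to 97 mod 40 = 17; 24^17 ≡ 35 (mod 41).
Mod 59: 393 ≡ 39; by Fermat, exponent reduces to 97 mod 58 = 39; 39^39 ≡ 6 (mod 59).
Combine by CRT: x ≡ 35 (mod 41), x ≡ 6 (mod 59) ⇒ x ≡ 773 (mod 2419).

773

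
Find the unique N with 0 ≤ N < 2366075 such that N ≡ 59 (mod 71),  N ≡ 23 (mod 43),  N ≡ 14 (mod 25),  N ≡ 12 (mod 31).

From N ≡ 59 (mod 71) write N = 59 + 71t. Substituting into N ≡ 23 (mod 43) gives 71t ≡ 7 (mod 43), and since 28⁻¹ ≡ 20 (mod 43), t ≡ 11. Hence N ≡ 59 + 71·11 = 840 (mod 3053).
From N ≡ 840 (mod 3053) write N = 840 + 3053t. Substituting into N ≡ 14 (mod 25) gives 3053t ≡ 24 (mod 25), and since 3⁻¹ ≡ 17 (mod 25), t ≡ 8. Hence N ≡ 840 + 3053·8 = 25264 (mod 76325).
From N ≡ 25264 (mod 76325) write N = 25264 + 76325t. Substituting into N ≡ 12 (mod 31) gives 76325t ≡ 13 (mod 31), and since 3⁻¹ ≡ 21 (mod 31), t ≡ 25. Hence N ≡ 25264 + 76325·25 = 1933389 (mod 2366075).

1933389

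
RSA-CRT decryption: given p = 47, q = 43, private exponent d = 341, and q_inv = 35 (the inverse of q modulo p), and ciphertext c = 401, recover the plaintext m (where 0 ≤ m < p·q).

d_p = d mod (p−1) = 341 mod 46 = 19; d_q = d mod (q−1) = 5.
m₁ = c^(d_p) mod p: c ≡ 25 (mod 47), and 25^19 mod 47 = 6.
m₂ = c^(d_q) mod q: c ≡ 14 (mod 43), and 14^5 mod 43 = 23.
h = q_inv·(m₁ − m₂) mod p = 35·(6 − 23) mod 47 = 16.
m = m₂ + h·q = 23 + 16·43 = 711.

711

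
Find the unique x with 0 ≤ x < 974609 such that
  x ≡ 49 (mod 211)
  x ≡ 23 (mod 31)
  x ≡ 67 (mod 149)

803326

The moduli are pairwise coprime; N = 211·31·149 = 974609.
N/211 = 4619; 4619 ≡ 188 (mod 211); 188·55 ≡ 1, so inverse 55.
N/31 = 31439; 31439 ≡ 5 (mod 31); 5·25 ≡ 1, so inverse 25.
N/149 = 6541; 6541 ≡ 134 (mod 149); 134·139 ≡ 1, so inverse 139.
x ≡ 49·4619·55 + 23·31439·25 + 67·6541·139 = 91441963.
91441963 mod 974609 = 803326.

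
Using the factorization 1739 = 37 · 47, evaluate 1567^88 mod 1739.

Mod 37: 1567 ≡ 13; by Fermat, exponent reduces to 88 mod 36 = 16; 13^16 ≡ 7 (mod 37).
Mod 47: 1567 ≡ 16; by Fermat, exponent reduces to 88 mod 46 = 42; 16^42 ≡ 34 (mod 47).
Combine by CRT: x ≡ 7 (mod 37), x ≡ 34 (mod 47) ⇒ x ≡ 81 (mod 1739).

81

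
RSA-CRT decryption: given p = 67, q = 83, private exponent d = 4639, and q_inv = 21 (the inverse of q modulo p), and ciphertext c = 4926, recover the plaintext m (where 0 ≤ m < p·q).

d_p = d mod (p−1) = 4639 mod 66 = 19; d_q = d mod (q−1) = 47.
m₁ = c^(d_p) mod p: c ≡ 35 (mod 67), and 35^19 mod 67 = 21.
m₂ = c^(d_q) mod q: c ≡ 29 (mod 83), and 29^47 mod 83 = 3.
h = q_inv·(m₁ − m₂) mod p = 21·(21 − 3) mod 67 = 43.
m = m₂ + h·q = 3 + 43·83 = 3572.

3572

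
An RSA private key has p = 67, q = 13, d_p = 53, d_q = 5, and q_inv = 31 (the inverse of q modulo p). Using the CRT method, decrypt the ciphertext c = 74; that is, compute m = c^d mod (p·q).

m₁ = c^(d_p) mod p: c ≡ 7 (mod 67), and 7^53 mod 67 = 50.
m₂ = c^(d_q) mod q: c ≡ 9 (mod 13), and 9^5 mod 13 = 3.
h = q_inv·(m₁ − m₂) mod p = 31·(50 − 3) mod 67 = 50.
m = m₂ + h·q = 3 + 50·13 = 653.

653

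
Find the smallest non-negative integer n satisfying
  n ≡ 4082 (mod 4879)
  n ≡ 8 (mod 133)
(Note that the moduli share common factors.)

gcd(4879, 133) = 7 and 7 | (8 − 4082), so the pair is consistent; merging gives n ≡ 13840 (mod 92701), where 92701 = lcm(4879, 133).
The solution is unique modulo lcm(4879, 133) = 92701.

13840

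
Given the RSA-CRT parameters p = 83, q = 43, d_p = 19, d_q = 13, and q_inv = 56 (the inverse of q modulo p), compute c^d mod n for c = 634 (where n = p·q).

m₁ = c^(d_p) mod p: c ≡ 53 (mod 83), and 53^19 mod 83 = 50.
m₂ = c^(d_q) mod q: c ≡ 32 (mod 43), and 32^13 mod 43 = 39.
h = q_inv·(m₁ − m₂) mod p = 56·(50 − 39) mod 83 = 35.
m = m₂ + h·q = 39 + 35·43 = 1544.

1544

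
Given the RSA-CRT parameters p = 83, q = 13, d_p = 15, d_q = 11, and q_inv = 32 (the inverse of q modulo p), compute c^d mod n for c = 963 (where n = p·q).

m₁ = c^(d_p) mod p: c ≡ 50 (mod 83), and 50^15 mod 83 = 32.
m₂ = c^(d_q) mod q: c ≡ 1 (mod 13), and 1^11 mod 13 = 1.
h = q_inv·(m₁ − m₂) mod p = 32·(32 − 1) mod 83 = 79.
m = m₂ + h·q = 1 + 79·13 = 1028.

1028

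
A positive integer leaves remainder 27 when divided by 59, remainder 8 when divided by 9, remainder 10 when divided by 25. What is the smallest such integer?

11060

From n ≡ 27 (mod 59) write n = 27 + 59t. Substituting into n ≡ 8 (mod 9) gives 59t ≡ 8 (mod 9), and since 5⁻¹ ≡ 2 (mod 9), t ≡ 7. Hence n ≡ 27 + 59·7 = 440 (mod 531).
From n ≡ 440 (mod 531) write n = 440 + 531t. Substituting into n ≡ 10 (mod 25) gives 531t ≡ 20 (mod 25), and since 6⁻¹ ≡ 21 (mod 25), t ≡ 20. Hence n ≡ 440 + 531·20 = 11060 (mod 13275).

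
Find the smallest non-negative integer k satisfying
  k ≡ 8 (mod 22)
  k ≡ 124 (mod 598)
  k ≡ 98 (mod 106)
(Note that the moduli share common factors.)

gcd(22, 598) = 2 and 2 | (124 − 8), so the pair is consistent; merging gives k ≡ 2516 (mod 6578), where 6578 = lcm(22, 598).
gcd(6578, 106) = 2 and 2 | (98 − 2516), so the pair is consistent; merging gives k ≡ 140654 (mod 348634), where 348634 = lcm(6578, 106).
The solution is unique modulo lcm(22, 598, 106) = 348634.

140654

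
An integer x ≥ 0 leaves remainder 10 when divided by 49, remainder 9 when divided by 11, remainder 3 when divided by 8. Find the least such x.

2803

The moduli are pairwise coprime; N = 49·11·8 = 4312.
N/49 = 88; 88 ≡ 39 (mod 49); 39·44 ≡ 1, so inverse 44.
N/11 = 392; 392 ≡ 7 (mod 11); 7·8 ≡ 1, so inverse 8.
N/8 = 539; 539 ≡ 3 (mod 8); 3·3 ≡ 1, so inverse 3.
x ≡ 10·88·44 + 9·392·8 + 3·539·3 = 71795.
71795 mod 4312 = 2803.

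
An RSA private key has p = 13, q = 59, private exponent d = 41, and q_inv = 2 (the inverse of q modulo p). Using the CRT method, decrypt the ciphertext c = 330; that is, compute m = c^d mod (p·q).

d_p = d mod (p−1) = 41 mod 12 = 5; d_q = d mod (q−1) = 41.
m₁ = c^(d_p) mod p: c ≡ 5 (mod 13), and 5^5 mod 13 = 5.
m₂ = c^(d_q) mod q: c ≡ 35 (mod 59), and 35^41 mod 59 = 15.
h = q_inv·(m₁ − m₂) mod p = 2·(5 − 15) mod 13 = 6.
m = m₂ + h·q = 15 + 6·59 = 369.

369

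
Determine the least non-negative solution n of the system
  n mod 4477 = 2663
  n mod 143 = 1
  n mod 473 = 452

Combine the congruences pairwise.
gcd(4477, 143) = 11 and 11 | (1 − 2663), so the pair is consistent; merging gives n ≡ 51910 (mod 58201), where 58201 = lcm(4477, 143).
gcd(58201, 473) = 11 and 11 | (452 − 51910), so the pair is consistent; merging gives n ≡ 1565136 (mod 2502643), where 2502643 = lcm(58201, 473).
The solution is unique modulo lcm(4477, 143, 473) = 2502643.

1565136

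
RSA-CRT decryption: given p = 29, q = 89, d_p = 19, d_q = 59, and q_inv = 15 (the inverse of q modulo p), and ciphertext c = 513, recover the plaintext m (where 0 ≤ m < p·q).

m₁ = c^(d_p) mod p: c ≡ 20 (mod 29), and 20^19 mod 29 = 24.
m₂ = c^(d_q) mod q: c ≡ 68 (mod 89), and 68^59 mod 89 = 79.
h = q_inv·(m₁ − m₂) mod p = 15·(24 − 79) mod 29 = 16.
m = m₂ + h·q = 79 + 16·89 = 1503.

1503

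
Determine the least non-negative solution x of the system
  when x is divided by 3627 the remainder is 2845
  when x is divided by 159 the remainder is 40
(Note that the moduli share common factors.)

Combine the congruences pairwise.
gcd(3627, 159) = 3 and 3 | (40 − 2845), so the pair is consistent; merging gives x ≡ 53623 (mod 192231), where 192231 = lcm(3627, 159).
The solution is unique modulo lcm(3627, 159) = 192231.

53623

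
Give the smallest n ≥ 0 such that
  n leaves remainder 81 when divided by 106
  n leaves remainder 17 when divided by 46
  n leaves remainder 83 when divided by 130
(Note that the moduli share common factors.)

Combine the congruences pairwise.
gcd(106, 46) = 2 and 2 | (17 − 81), so the pair is consistent; merging gives n ≡ 293 (mod 2438), where 2438 = lcm(106, 46).
gcd(2438, 130) = 2 and 2 | (83 − 293), so the pair is consistent; merging gives n ≡ 85623 (mod 158470), where 158470 = lcm(2438, 130).
The solution is unique modulo lcm(106, 46, 130) = 158470.

85623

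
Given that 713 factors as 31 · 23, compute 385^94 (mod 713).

Mod 31: 385 ≡ 13; by Fermat, exponent reduces to 94 mod 30 = 4; 13^4 ≡ 10 (mod 31).
Mod 23: 385 ≡ 17; by Fermat, exponent reduces to 94 mod 22 = 6; 17^6 ≡ 12 (mod 23).
Combine by CRT: x ≡ 10 (mod 31), x ≡ 12 (mod 23) ⇒ x ≡ 196 (mod 713).

196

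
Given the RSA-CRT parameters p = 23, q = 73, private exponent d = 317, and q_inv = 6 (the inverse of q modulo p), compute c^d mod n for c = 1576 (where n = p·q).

970

d_p = d mod (p−1) = 317 mod 22 = 9; d_q = d mod (q−1) = 29.
m₁ = c^(d_p) mod p: c ≡ 12 (mod 23), and 12^9 mod 23 = 4.
m₂ = c^(d_q) mod q: c ≡ 43 (mod 73), and 43^29 mod 73 = 21.
h = q_inv·(m₁ − m₂) mod p = 6·(4 − 21) mod 23 = 13.
m = m₂ + h·q = 21 + 13·73 = 970.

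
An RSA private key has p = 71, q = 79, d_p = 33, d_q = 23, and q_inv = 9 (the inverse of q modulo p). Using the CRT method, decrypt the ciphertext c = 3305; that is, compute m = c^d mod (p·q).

m₁ = c^(d_p) mod p: c ≡ 39 (mod 71), and 39^33 mod 71 = 26.
m₂ = c^(d_q) mod q: c ≡ 66 (mod 79), and 66^23 mod 79 = 70.
h = q_inv·(m₁ − m₂) mod p = 9·(26 − 70) mod 71 = 30.
m = m₂ + h·q = 70 + 30·79 = 2440.

2440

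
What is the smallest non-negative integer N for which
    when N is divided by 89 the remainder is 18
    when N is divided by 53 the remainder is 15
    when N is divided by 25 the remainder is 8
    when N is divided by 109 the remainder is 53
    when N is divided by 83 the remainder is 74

356470383

The moduli are pairwise coprime; M = 89·53·25·109·83 = 1066867475.
M/89 = 11987275; 11987275 ≡ 43 (mod 89); 43·29 ≡ 1, so inverse 29.
M/53 = 20129575; 20129575 ≡ 16 (mod 53); 16·10 ≡ 1, so inverse 10.
M/25 = 42674699; 42674699 ≡ 24 (mod 25); 24·24 ≡ 1, so inverse 24.
M/109 = 9787775; 9787775 ≡ 11 (mod 109); 11·10 ≡ 1, so inverse 10.
M/83 = 12853825; 12853825 ≡ 30 (mod 83); 30·36 ≡ 1, so inverse 36.
N ≡ 18·11987275·29 + 15·20129575·10 + 8·42674699·24 + 53·9787775·10 + 74·12853825·36 = 56900446558.
56900446558 mod 1066867475 = 356470383.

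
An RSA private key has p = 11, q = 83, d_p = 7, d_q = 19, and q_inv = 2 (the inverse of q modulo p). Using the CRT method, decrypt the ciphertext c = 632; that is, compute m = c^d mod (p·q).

m₁ = c^(d_p) mod p: c ≡ 5 (mod 11), and 5^7 mod 11 = 3.
m₂ = c^(d_q) mod q: c ≡ 51 (mod 83), and 51^19 mod 83 = 25.
h = q_inv·(m₁ − m₂) mod p = 2·(3 − 25) mod 11 = 0.
m = m₂ + h·q = 25 + 0·83 = 25.

25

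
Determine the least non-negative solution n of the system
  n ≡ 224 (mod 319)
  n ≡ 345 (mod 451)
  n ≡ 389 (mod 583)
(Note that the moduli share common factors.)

gcd(319, 451) = 11 and 11 | (345 − 224), so the pair is consistent; merging gives n ≡ 7561 (mod 13079), where 13079 = lcm(319, 451).
gcd(13079, 583) = 11 and 11 | (389 − 7561), so the pair is consistent; merging gives n ≡ 661511 (mod 693187), where 693187 = lcm(13079, 583).
The solution is unique modulo lcm(319, 451, 583) = 693187.

661511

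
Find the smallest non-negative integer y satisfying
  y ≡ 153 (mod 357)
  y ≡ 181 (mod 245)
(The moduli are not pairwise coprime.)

3366

gcd(357, 245) = 7 and 7 | (181 − 153), so the pair is consistent; merging gives y ≡ 3366 (mod 12495), where 12495 = lcm(357, 245).
The solution is unique modulo lcm(357, 245) = 12495.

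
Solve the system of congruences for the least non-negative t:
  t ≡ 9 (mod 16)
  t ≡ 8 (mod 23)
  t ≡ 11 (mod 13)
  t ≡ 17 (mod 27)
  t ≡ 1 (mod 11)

From t ≡ 9 (mod 16) write t = 9 + 16s. Substituting into t ≡ 8 (mod 23) gives 16s ≡ 22 (mod 23), and since 16⁻¹ ≡ 13 (mod 23), s ≡ 10. Hence t ≡ 9 + 16·10 = 169 (mod 368).
From t ≡ 169 (mod 368) write t = 169 + 368s. Substituting into t ≡ 11 (mod 13) gives 368s ≡ 11 (mod 13), and since 4⁻¹ ≡ 10 (mod 13), s ≡ 6. Hence t ≡ 169 + 368·6 = 2377 (mod 4784).
From t ≡ 2377 (mod 4784) write t = 2377 + 4784s. Substituting into t ≡ 17 (mod 27) gives 4784s ≡ 16 (mod 27), and since 5⁻¹ ≡ 11 (mod 27), s ≡ 14. Hence t ≡ 2377 + 4784·14 = 69353 (mod 129168).
From t ≡ 69353 (mod 129168) write t = 69353 + 129168s. Substituting into t ≡ 1 (mod 11) gives 129168s ≡ 3 (mod 11), and since 6⁻¹ ≡ 2 (mod 11), s ≡ 6. Hence t ≡ 69353 + 129168·6 = 844361 (mod 1420848).

844361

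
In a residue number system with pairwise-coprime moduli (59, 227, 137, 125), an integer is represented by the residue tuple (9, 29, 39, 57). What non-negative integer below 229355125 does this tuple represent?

37923557

The moduli are pairwise coprime; N = 59·227·137·125 = 229355125.
N/59 = 3887375; 3887375 ≡ 42 (mod 59); 42·52 ≡ 1, so inverse 52.
N/227 = 1010375; 1010375 ≡ 225 (mod 227); 225·113 ≡ 1, so inverse 113.
N/137 = 1674125; 1674125 ≡ 122 (mod 137); 122·73 ≡ 1, so inverse 73.
N/125 = 1834841; 1834841 ≡ 91 (mod 125); 91·11 ≡ 1, so inverse 11.
x ≡ 9·3887375·52 + 29·1010375·113 + 39·1674125·73 + 57·1834841·11 = 11046969557.
11046969557 mod 229355125 = 37923557.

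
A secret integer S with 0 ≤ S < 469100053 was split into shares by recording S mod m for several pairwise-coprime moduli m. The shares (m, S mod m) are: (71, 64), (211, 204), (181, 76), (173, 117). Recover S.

The moduli are pairwise coprime; N = 71·211·181·173 = 469100053.
N/71 = 6607043; 6607043 ≡ 67 (mod 71); 67·53 ≡ 1, so inverse 53.
N/211 = 2223223; 2223223 ≡ 127 (mod 211); 127·108 ≡ 1, so inverse 108.
N/181 = 2591713; 2591713 ≡ 155 (mod 181); 155·174 ≡ 1, so inverse 174.
N/173 = 2711561; 2711561 ≡ 132 (mod 173); 132·135 ≡ 1, so inverse 135.
S ≡ 64·6607043·53 + 204·2223223·108 + 76·2591713·174 + 117·2711561·135 = 148495057699.
148495057699 mod 469100053 = 259440951.

259440951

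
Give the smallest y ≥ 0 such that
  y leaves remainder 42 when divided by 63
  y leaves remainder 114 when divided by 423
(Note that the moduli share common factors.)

1806

Combine the congruences pairwise.
gcd(63, 423) = 9 and 9 | (114 − 42), so the pair is consistent; merging gives y ≡ 1806 (mod 2961), where 2961 = lcm(63, 423).
The solution is unique modulo lcm(63, 423) = 2961.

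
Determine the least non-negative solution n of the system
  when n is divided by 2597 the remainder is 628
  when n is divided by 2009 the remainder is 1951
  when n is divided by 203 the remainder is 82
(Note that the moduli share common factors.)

gcd(2597, 2009) = 49 and 49 | (1951 − 628), so the pair is consistent; merging gives n ≡ 86329 (mod 106477), where 106477 = lcm(2597, 2009).
gcd(106477, 203) = 7 and 7 | (82 − 86329), so the pair is consistent; merging gives n ≡ 938145 (mod 3087833), where 3087833 = lcm(106477, 203).
The solution is unique modulo lcm(2597, 2009, 203) = 3087833.

938145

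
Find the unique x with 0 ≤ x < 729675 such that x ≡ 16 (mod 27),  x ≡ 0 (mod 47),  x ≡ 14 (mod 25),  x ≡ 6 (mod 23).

The moduli are pairwise coprime; N = 27·47·25·23 = 729675.
N/27 = 27025; 27025 ≡ 25 (mod 27); 25·13 ≡ 1, so inverse 13.
N/47 = 15525; 15525 ≡ 15 (mod 47); 15·22 ≡ 1, so inverse 22.
N/25 = 29187; 29187 ≡ 12 (mod 25); 12·23 ≡ 1, so inverse 23.
N/23 = 31725; 31725 ≡ 8 (mod 23); 8·3 ≡ 1, so inverse 3.
x ≡ 16·27025·13 + 0·15525·22 + 14·29187·23 + 6·31725·3 = 15590464.
15590464 mod 729675 = 267289.

267289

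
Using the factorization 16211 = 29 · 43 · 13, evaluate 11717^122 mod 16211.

5047

Mod 29: 11717 ≡ 1; by Fermat, exponent reduces to 122 mod 28 = 10; 1^10 ≡ 1 (mod 29).
Mod 43: 11717 ≡ 21; by Fermat, exponent reduces to 122 mod 42 = 38; 21^38 ≡ 16 (mod 43).
Mod 13: 11717 ≡ 4; by Fermat, exponent reduces to 122 mod 12 = 2; 4^2 ≡ 3 (mod 13).
Combine by CRT: x ≡ 1 (mod 29), x ≡ 16 (mod 43), x ≡ 3 (mod 13) ⇒ x ≡ 5047 (mod 16211).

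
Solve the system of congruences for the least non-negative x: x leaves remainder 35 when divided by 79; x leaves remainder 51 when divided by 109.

1141

From x ≡ 35 (mod 79) write x = 35 + 79t. Substituting into x ≡ 51 (mod 109) gives 79t ≡ 16 (mod 109), and since 79⁻¹ ≡ 69 (mod 109), t ≡ 14. Hence x ≡ 35 + 79·14 = 1141 (mod 8611).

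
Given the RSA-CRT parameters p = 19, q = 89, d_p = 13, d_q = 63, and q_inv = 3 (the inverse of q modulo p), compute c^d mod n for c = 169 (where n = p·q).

m₁ = c^(d_p) mod p: c ≡ 17 (mod 19), and 17^13 mod 19 = 16.
m₂ = c^(d_q) mod q: c ≡ 80 (mod 89), and 80^63 mod 89 = 21.
h = q_inv·(m₁ − m₂) mod p = 3·(16 − 21) mod 19 = 4.
m = m₂ + h·q = 21 + 4·89 = 377.

377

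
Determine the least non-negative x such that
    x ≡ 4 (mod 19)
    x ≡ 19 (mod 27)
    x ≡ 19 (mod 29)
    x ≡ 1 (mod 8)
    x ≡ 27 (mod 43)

The moduli are pairwise coprime; N = 19·27·29·8·43 = 5117688.
N/19 = 269352; 269352 ≡ 8 (mod 19); 8·12 ≡ 1, so inverse 12.
N/27 = 189544; 189544 ≡ 4 (mod 27); 4·7 ≡ 1, so inverse 7.
N/29 = 176472; 176472 ≡ 7 (mod 29); 7·25 ≡ 1, so inverse 25.
N/8 = 639711; 639711 ≡ 7 (mod 8); 7·7 ≡ 1, so inverse 7.
N/43 = 119016; 119016 ≡ 35 (mod 43); 35·16 ≡ 1, so inverse 16.
x ≡ 4·269352·12 + 19·189544·7 + 19·176472·25 + 1·639711·7 + 27·119016·16 = 177855337.
177855337 mod 5117688 = 3853945.

3853945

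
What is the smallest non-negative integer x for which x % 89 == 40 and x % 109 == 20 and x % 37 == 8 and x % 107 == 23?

31111236

From x ≡ 40 (mod 89) write x = 40 + 89t. Substituting into x ≡ 20 (mod 109) gives 89t ≡ 89 (mod 109), and since 89⁻¹ ≡ 49 (mod 109), t ≡ 1. Hence x ≡ 40 + 89·1 = 129 (mod 9701).
From x ≡ 129 (mod 9701) write x = 129 + 9701t. Substituting into x ≡ 8 (mod 37) gives 9701t ≡ 27 (mod 37), and since 7⁻¹ ≡ 16 (mod 37), t ≡ 25. Hence x ≡ 129 + 9701·25 = 242654 (mod 358937).
From x ≡ 242654 (mod 358937) write x = 242654 + 358937t. Substituting into x ≡ 23 (mod 107) gives 358937t ≡ 45 (mod 107), and since 59⁻¹ ≡ 78 (mod 107), t ≡ 86. Hence x ≡ 242654 + 358937·86 = 31111236 (mod 38406259).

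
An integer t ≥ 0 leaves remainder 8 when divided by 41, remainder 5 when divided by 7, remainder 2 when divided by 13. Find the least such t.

From t ≡ 8 (mod 41) write t = 8 + 41s. Substituting into t ≡ 5 (mod 7) gives 41s ≡ 4 (mod 7), and since 6⁻¹ ≡ 6 (mod 7), s ≡ 3. Hence t ≡ 8 + 41·3 = 131 (mod 287).
From t ≡ 131 (mod 287) write t = 131 + 287s. Substituting into t ≡ 2 (mod 13) gives 287s ≡ 1 (mod 13), and since 1⁻¹ ≡ 1 (mod 13), s ≡ 1. Hence t ≡ 131 + 287·1 = 418 (mod 3731).

418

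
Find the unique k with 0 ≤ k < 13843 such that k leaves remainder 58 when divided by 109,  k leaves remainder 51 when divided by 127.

8560

Combine the congruences pairwise.
From k ≡ 58 (mod 109) write k = 58 + 109t. Substituting into k ≡ 51 (mod 127) gives 109t ≡ 120 (mod 127), and since 109⁻¹ ≡ 7 (mod 127), t ≡ 78. Hence k ≡ 58 + 109·78 = 8560 (mod 13843).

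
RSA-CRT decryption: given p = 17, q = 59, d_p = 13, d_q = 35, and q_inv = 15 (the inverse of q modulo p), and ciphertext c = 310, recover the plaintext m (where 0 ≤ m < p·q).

616

m₁ = c^(d_p) mod p: c ≡ 4 (mod 17), and 4^13 mod 17 = 4.
m₂ = c^(d_q) mod q: c ≡ 15 (mod 59), and 15^35 mod 59 = 26.
h = q_inv·(m₁ − m₂) mod p = 15·(4 − 26) mod 17 = 10.
m = m₂ + h·q = 26 + 10·59 = 616.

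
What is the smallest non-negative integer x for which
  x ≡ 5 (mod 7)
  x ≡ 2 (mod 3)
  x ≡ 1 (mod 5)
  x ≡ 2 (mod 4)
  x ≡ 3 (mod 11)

2126

The moduli are pairwise coprime; N = 7·3·5·4·11 = 4620.
N/7 = 660; 660 ≡ 2 (mod 7); 2·4 ≡ 1, so inverse 4.
N/3 = 1540; 1540 ≡ 1 (mod 3), inverse 1.
N/5 = 924; 924 ≡ 4 (mod 5); 4·4 ≡ 1, so inverse 4.
N/4 = 1155; 1155 ≡ 3 (mod 4); 3·3 ≡ 1, so inverse 3.
N/11 = 420; 420 ≡ 2 (mod 11); 2·6 ≡ 1, so inverse 6.
x ≡ 5·660·4 + 2·1540·1 + 1·924·4 + 2·1155·3 + 3·420·6 = 34466.
34466 mod 4620 = 2126.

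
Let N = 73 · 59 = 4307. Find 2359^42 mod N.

Mod 73: 2359 ≡ 23; 23^42 ≡ 65 (mod 73).
Mod 59: 2359 ≡ 58; 58^42 ≡ 1 (mod 59).
Combine by CRT: x ≡ 65 (mod 73), x ≡ 1 (mod 59) ⇒ x ≡ 3423 (mod 4307).

3423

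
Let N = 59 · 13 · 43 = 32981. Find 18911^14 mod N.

31138

Mod 59: 18911 ≡ 31; 31^14 ≡ 45 (mod 59).
Mod 13: 18911 ≡ 9; by Fermat, exponent reduces to 14 mod 12 = 2; 9^2 ≡ 3 (mod 13).
Mod 43: 18911 ≡ 34; 34^14 ≡ 6 (mod 43).
Combine by CRT: x ≡ 45 (mod 59), x ≡ 3 (mod 13), x ≡ 6 (mod 43) ⇒ x ≡ 31138 (mod 32981).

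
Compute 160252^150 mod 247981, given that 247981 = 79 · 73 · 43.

Mod 79: 160252 ≡ 40; by Fermat, exponent reduces to 150 mod 78 = 72; 40^72 ≡ 64 (mod 79).
Mod 73: 160252 ≡ 17; by Fermat, exponent reduces to 150 mod 72 = 6; 17^6 ≡ 46 (mod 73).
Mod 43: 160252 ≡ 34; by Fermat, exponent reduces to 150 mod 42 = 24; 34^24 ≡ 41 (mod 43).
Combine by CRT: x ≡ 64 (mod 79), x ≡ 46 (mod 73), x ≡ 41 (mod 43) ⇒ x ≡ 97866 (mod 247981).

97866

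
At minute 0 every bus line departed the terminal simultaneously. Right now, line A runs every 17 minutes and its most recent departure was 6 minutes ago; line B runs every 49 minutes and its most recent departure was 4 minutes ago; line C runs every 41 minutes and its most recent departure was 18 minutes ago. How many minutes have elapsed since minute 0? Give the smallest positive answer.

6619

The moduli are pairwise coprime; N = 17·49·41 = 34153.
N/17 = 2009; 2009 ≡ 3 (mod 17); 3·6 ≡ 1, so inverse 6.
N/49 = 697; 697 ≡ 11 (mod 49); 11·9 ≡ 1, so inverse 9.
N/41 = 833; 833 ≡ 13 (mod 41); 13·19 ≡ 1, so inverse 19.
t ≡ 6·2009·6 + 4·697·9 + 18·833·19 = 382302.
382302 mod 34153 = 6619.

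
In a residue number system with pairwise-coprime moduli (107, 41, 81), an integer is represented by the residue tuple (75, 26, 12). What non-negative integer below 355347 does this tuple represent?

The moduli are pairwise coprime; N = 107·41·81 = 355347.
N/107 = 3321; 3321 ≡ 4 (mod 107); 4·27 ≡ 1, so inverse 27.
N/41 = 8667; 8667 ≡ 16 (mod 41); 16·18 ≡ 1, so inverse 18.
N/81 = 4387; 4387 ≡ 13 (mod 81); 13·25 ≡ 1, so inverse 25.
x ≡ 75·3321·27 + 26·8667·18 + 12·4387·25 = 12097281.
12097281 mod 355347 = 15483.

15483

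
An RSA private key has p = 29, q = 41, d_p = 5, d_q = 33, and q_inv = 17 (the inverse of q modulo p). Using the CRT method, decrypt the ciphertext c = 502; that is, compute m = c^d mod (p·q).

672

m₁ = c^(d_p) mod p: c ≡ 9 (mod 29), and 9^5 mod 29 = 5.
m₂ = c^(d_q) mod q: c ≡ 10 (mod 41), and 10^33 mod 41 = 16.
h = q_inv·(m₁ − m₂) mod p = 17·(5 − 16) mod 29 = 16.
m = m₂ + h·q = 16 + 16·41 = 672.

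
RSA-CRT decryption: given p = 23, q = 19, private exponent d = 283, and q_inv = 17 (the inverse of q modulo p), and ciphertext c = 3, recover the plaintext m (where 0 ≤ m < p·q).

52

d_p = d mod (p−1) = 283 mod 22 = 19; d_q = d mod (q−1) = 13.
m₁ = c^(d_p) mod p: c ≡ 3 (mod 23), and 3^19 mod 23 = 6.
m₂ = c^(d_q) mod q: c ≡ 3 (mod 19), and 3^13 mod 19 = 14.
h = q_inv·(m₁ − m₂) mod p = 17·(6 − 14) mod 23 = 2.
m = m₂ + h·q = 14 + 2·19 = 52.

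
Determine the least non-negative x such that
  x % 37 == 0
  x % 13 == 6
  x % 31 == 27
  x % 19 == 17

The moduli are pairwise coprime; N = 37·13·31·19 = 283309.
N/37 = 7657; 7657 ≡ 35 (mod 37); 35·18 ≡ 1, so inverse 18.
N/13 = 21793; 21793 ≡ 5 (mod 13); 5·8 ≡ 1, so inverse 8.
N/31 = 9139; 9139 ≡ 25 (mod 31); 25·5 ≡ 1, so inverse 5.
N/19 = 14911; 14911 ≡ 15 (mod 19); 15·14 ≡ 1, so inverse 14.
x ≡ 0·7657·18 + 6·21793·8 + 27·9139·5 + 17·14911·14 = 5828647.
5828647 mod 283309 = 162467.

162467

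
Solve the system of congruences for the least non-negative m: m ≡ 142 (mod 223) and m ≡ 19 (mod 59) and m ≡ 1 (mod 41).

From m ≡ 142 (mod 223) write m = 142 + 223t. Substituting into m ≡ 19 (mod 59) gives 223t ≡ 54 (mod 59), and since 46⁻¹ ≡ 9 (mod 59), t ≡ 14. Hence m ≡ 142 + 223·14 = 3264 (mod 13157).
From m ≡ 3264 (mod 13157) write m = 3264 + 13157t. Substituting into m ≡ 1 (mod 41) gives 13157t ≡ 17 (mod 41), and since 37⁻¹ ≡ 10 (mod 41), t ≡ 6. Hence m ≡ 3264 + 13157·6 = 82206 (mod 539437).

82206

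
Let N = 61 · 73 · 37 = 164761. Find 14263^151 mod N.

13370

Mod 61: 14263 ≡ 50; by Fermat, exponent reduces to 151 mod 60 = 31; 50^31 ≡ 11 (mod 61).
Mod 73: 14263 ≡ 28; by Fermat, exponent reduces to 151 mod 72 = 7; 28^7 ≡ 11 (mod 73).
Mod 37: 14263 ≡ 18; by Fermat, exponent reduces to 151 mod 36 = 7; 18^7 ≡ 13 (mod 37).
Combine by CRT: x ≡ 11 (mod 61), x ≡ 11 (mod 73), x ≡ 13 (mod 37) ⇒ x ≡ 13370 (mod 164761).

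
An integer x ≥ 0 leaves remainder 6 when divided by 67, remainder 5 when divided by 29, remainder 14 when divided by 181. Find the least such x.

337217

The moduli are pairwise coprime; N = 67·29·181 = 351683.
N/67 = 5249; 5249 ≡ 23 (mod 67); 23·35 ≡ 1, so inverse 35.
N/29 = 12127; 12127 ≡ 5 (mod 29); 5·6 ≡ 1, so inverse 6.
N/181 = 1943; 1943 ≡ 133 (mod 181); 133·49 ≡ 1, so inverse 49.
x ≡ 6·5249·35 + 5·12127·6 + 14·1943·49 = 2798998.
2798998 mod 351683 = 337217.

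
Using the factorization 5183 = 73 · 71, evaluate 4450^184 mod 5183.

884

Mod 73: 4450 ≡ 70; by Fermat, exponent reduces to 184 mod 72 = 40; 70^40 ≡ 8 (mod 73).
Mod 71: 4450 ≡ 48; by Fermat, exponent reduces to 184 mod 70 = 44; 48^44 ≡ 32 (mod 71).
Combine by CRT: x ≡ 8 (mod 73), x ≡ 32 (mod 71) ⇒ x ≡ 884 (mod 5183).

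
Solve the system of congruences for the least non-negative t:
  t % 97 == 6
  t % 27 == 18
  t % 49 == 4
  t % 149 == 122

17871480

The moduli are pairwise coprime; N = 97·27·49·149 = 19121319.
N/97 = 197127; 197127 ≡ 23 (mod 97); 23·38 ≡ 1, so inverse 38.
N/27 = 708197; 708197 ≡ 14 (mod 27); 14·2 ≡ 1, so inverse 2.
N/49 = 390231; 390231 ≡ 44 (mod 49); 44·39 ≡ 1, so inverse 39.
N/149 = 128331; 128331 ≡ 42 (mod 149); 42·110 ≡ 1, so inverse 110.
t ≡ 6·197127·38 + 18·708197·2 + 4·390231·39 + 122·128331·110 = 1853518104.
1853518104 mod 19121319 = 17871480.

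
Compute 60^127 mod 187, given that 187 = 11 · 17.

Mod 11: 60 ≡ 5; by Fermat, exponent reduces to 127 mod 10 = 7; 5^7 ≡ 3 (mod 11).
Mod 17: 60 ≡ 9; by Fermat, exponent reduces to 127 mod 16 = 15; 9^15 ≡ 2 (mod 17).
Combine by CRT: x ≡ 3 (mod 11), x ≡ 2 (mod 17) ⇒ x ≡ 36 (mod 187).

36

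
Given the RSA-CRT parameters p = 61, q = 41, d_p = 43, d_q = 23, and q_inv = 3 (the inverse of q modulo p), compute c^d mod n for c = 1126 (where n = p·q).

480

m₁ = c^(d_p) mod p: c ≡ 28 (mod 61), and 28^43 mod 61 = 53.
m₂ = c^(d_q) mod q: c ≡ 19 (mod 41), and 19^23 mod 41 = 29.
h = q_inv·(m₁ − m₂) mod p = 3·(53 − 29) mod 61 = 11.
m = m₂ + h·q = 29 + 11·41 = 480.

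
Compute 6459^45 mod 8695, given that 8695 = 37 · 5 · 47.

369

Mod 37: 6459 ≡ 21; by Fermat, exponent reduces to 45 mod 36 = 9; 21^9 ≡ 36 (mod 37).
Mod 5: 6459 ≡ 4; by Fermat, exponent reduces to 45 mod 4 = 1; 4^1 ≡ 4 (mod 5).
Mod 47: 6459 ≡ 20; 20^45 ≡ 40 (mod 47).
Combine by CRT: x ≡ 36 (mod 37), x ≡ 4 (mod 5), x ≡ 40 (mod 47) ⇒ x ≡ 369 (mod 8695).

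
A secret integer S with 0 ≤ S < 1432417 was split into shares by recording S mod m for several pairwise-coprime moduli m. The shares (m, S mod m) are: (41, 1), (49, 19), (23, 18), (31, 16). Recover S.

Combine the congruences pairwise.
From S ≡ 1 (mod 41) write S = 1 + 41t. Substituting into S ≡ 19 (mod 49) gives 41t ≡ 18 (mod 49), and since 41⁻¹ ≡ 6 (mod 49), t ≡ 10. Hence S ≡ 1 + 41·10 = 411 (mod 2009).
From S ≡ 411 (mod 2009) write S = 411 + 2009t. Substituting into S ≡ 18 (mod 23) gives 2009t ≡ 21 (mod 23), and since 8⁻¹ ≡ 3 (mod 23), t ≡ 17. Hence S ≡ 411 + 2009·17 = 34564 (mod 46207).
From S ≡ 34564 (mod 46207) write S = 34564 + 46207t. Substituting into S ≡ 16 (mod 31) gives 46207t ≡ 17 (mod 31), and since 17⁻¹ ≡ 11 (mod 31), t ≡ 1. Hence S ≡ 34564 + 46207·1 = 80771 (mod 1432417).

80771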